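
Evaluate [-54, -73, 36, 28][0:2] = [-54, -73]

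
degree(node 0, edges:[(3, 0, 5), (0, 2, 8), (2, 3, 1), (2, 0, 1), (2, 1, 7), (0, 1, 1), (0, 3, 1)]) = incident: (3,0), (0,2), (2,0), (0,1), (0,3)
= 5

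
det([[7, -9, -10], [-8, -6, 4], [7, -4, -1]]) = (1)*(7)*det([[-6, 4], [-4, -1]]) + (-1)*(-9)*det([[-8, 4], [7, -1]]) + (1)*(-10)*det([[-8, -6], [7, -4]])
= 154 + -180 + -740
= -766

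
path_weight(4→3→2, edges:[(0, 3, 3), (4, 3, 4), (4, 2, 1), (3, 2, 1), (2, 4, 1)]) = 5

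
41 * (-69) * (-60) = 169740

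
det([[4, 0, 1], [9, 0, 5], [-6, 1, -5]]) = -11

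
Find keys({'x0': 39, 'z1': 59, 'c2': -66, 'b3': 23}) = ['x0', 'z1', 'c2', 'b3']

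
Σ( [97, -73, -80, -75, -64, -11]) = 97 + (-73) + (-80) + (-75) + (-64) + (-11)
= -206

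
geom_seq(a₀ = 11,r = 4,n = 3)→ a_0 = 11*4^0 = 11
a_1 = 11*4^1 = 44
a_2 = 11*4^2 = 176
= [11, 44, 176]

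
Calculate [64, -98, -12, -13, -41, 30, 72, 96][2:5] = [-12, -13, -41]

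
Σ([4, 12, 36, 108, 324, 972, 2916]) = 4372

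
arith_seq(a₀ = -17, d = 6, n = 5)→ a_0 = -17 + 0*6 = -17
a_1 = -17 + 1*6 = -11
a_2 = -17 + 2*6 = -5
...
= [-17, -11, -5, 1, 7]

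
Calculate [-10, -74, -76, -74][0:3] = [-10, -74, -76]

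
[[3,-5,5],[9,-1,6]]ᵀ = [[3, 9], [-5, -1], [5, 6]]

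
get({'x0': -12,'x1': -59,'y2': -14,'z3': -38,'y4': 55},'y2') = -14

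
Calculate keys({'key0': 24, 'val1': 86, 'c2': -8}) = ['key0', 'val1', 'c2']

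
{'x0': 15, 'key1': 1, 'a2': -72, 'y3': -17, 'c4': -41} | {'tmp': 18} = {'x0': 15, 'key1': 1, 'a2': -72, 'y3': -17, 'c4': -41, 'tmp': 18}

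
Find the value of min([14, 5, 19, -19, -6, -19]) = -19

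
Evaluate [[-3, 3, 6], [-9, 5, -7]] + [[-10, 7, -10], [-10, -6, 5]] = [[-13, 10, -4], [-19, -1, -2]]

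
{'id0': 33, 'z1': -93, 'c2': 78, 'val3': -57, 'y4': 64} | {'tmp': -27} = {'id0': 33, 'z1': -93, 'c2': 78, 'val3': -57, 'y4': 64, 'tmp': -27}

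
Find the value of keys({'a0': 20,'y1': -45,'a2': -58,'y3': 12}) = ['a0', 'y1', 'a2', 'y3']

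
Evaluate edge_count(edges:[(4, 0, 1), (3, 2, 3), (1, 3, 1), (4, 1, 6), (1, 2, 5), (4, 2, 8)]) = 6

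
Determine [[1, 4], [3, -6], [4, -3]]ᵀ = [[1, 3, 4], [4, -6, -3]]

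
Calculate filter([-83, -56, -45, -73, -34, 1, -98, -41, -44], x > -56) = [-45, -34, 1, -41, -44]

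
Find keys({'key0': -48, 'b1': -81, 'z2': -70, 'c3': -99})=['key0', 'b1', 'z2', 'c3']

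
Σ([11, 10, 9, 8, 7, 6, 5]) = 56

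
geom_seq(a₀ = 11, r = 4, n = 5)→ [11, 44, 176, 704, 2816]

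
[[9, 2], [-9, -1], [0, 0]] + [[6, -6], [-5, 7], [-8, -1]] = [[15, -4], [-14, 6], [-8, -1]]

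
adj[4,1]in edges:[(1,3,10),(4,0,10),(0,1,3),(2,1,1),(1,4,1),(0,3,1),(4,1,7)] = 7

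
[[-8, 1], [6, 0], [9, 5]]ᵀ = [[-8, 6, 9], [1, 0, 5]]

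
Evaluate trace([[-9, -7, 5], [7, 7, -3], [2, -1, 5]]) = diagonal: (-9) + 7 + 5
= 3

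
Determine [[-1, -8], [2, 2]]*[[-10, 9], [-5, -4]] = C[0][0] = (-1)*(-10) + (-8)*(-5) = 50
C[0][1] = (-1)*(9) + (-8)*(-4) = 23
C[1][0] = (2)*(-10) + (2)*(-5) = -30
C[1][1] = (2)*(9) + (2)*(-4) = 10
= [[50, 23], [-30, 10]]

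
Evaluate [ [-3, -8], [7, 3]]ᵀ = [[-3, 7], [-8, 3]]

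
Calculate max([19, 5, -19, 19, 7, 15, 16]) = 19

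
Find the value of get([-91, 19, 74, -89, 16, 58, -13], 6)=-13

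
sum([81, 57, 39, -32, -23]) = 81 + 57 + 39 + (-32) + (-23)
= 122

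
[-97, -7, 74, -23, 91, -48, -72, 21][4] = 91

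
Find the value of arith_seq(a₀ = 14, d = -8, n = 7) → a_0 = 14 + 0*-8 = 14
a_1 = 14 + 1*-8 = 6
a_2 = 14 + 2*-8 = -2
...
= [14, 6, -2, -10, -18, -26, -34]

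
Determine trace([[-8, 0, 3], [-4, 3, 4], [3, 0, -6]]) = -11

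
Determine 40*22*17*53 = 792880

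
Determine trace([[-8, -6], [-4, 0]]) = -8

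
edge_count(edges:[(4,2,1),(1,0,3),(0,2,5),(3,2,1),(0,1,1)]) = 5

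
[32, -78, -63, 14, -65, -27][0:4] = [32, -78, -63, 14]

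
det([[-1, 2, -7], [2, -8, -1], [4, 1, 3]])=(1)*(-1)*det([[-8, -1], [1, 3]]) + (-1)*(2)*det([[2, -1], [4, 3]]) + (1)*(-7)*det([[2, -8], [4, 1]])
= 23 + -20 + -238
= -235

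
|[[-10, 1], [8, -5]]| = 42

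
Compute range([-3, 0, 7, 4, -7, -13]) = 20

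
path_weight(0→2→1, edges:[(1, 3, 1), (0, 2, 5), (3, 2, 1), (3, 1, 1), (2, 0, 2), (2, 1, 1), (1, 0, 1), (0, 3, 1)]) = w(0→2)=5 + w(2→1)=1
= 6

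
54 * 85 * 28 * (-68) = -8739360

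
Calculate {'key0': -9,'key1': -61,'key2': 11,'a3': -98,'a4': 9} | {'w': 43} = {'key0': -9, 'key1': -61, 'key2': 11, 'a3': -98, 'a4': 9, 'w': 43}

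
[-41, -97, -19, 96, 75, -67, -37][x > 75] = keep x where x > 75: -41✗, -97✗, -19✗, 96✓, 75✗, -67✗, -37✗
= [96]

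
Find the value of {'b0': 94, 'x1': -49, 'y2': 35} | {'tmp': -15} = {'b0': 94, 'x1': -49, 'y2': 35, 'tmp': -15}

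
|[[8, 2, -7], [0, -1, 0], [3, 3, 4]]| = -53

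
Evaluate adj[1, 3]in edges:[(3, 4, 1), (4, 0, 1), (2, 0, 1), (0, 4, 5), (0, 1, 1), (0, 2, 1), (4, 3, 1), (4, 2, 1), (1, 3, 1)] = 1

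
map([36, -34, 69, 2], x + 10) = 36+10=46, -34+10=-24, 69+10=79, 2+10=12
= [46, -24, 79, 12]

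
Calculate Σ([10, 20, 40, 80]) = 10 + 20 + 40 + 80
= 150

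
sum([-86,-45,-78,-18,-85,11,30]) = -271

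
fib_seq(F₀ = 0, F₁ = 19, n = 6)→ F_2 = F_1 + F_0 = 19
F_3 = F_2 + F_1 = 38
F_4 = F_3 + F_2 = 57
...
= [0, 19, 19, 38, 57, 95]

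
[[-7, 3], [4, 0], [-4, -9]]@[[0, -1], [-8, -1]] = C[0][0] = (-7)*(0) + (3)*(-8) = -24
C[0][1] = (-7)*(-1) + (3)*(-1) = 4
C[1][0] = (4)*(0) + (0)*(-8) = 0
C[1][1] = (4)*(-1) + (0)*(-1) = -4
C[2][0] = (-4)*(0) + (-9)*(-8) = 72
C[2][1] = (-4)*(-1) + (-9)*(-1) = 13
= [[-24, 4], [0, -4], [72, 13]]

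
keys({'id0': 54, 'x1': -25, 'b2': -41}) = ['id0', 'x1', 'b2']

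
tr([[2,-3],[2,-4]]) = -2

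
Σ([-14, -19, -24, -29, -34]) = -120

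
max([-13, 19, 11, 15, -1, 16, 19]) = 19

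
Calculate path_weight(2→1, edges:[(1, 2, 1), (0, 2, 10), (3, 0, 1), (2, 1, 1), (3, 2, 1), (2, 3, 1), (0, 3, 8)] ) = 1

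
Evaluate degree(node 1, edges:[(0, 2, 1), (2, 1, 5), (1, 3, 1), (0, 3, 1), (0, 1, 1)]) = incident: (2,1), (1,3), (0,1)
= 3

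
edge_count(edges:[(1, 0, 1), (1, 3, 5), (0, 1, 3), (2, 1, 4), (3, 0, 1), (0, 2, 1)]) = 6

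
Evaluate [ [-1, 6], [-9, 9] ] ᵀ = [[-1, -9], [6, 9]]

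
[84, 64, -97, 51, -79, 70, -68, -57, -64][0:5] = [84, 64, -97, 51, -79]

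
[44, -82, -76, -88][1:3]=[-82, -76]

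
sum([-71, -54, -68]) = (-71) + (-54) + (-68)
= -193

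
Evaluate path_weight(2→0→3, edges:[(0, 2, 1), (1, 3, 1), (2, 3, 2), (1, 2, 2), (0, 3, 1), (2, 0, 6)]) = 7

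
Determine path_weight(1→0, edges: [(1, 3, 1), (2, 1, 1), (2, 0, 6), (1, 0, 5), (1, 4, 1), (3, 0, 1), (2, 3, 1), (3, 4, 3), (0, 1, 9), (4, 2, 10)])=5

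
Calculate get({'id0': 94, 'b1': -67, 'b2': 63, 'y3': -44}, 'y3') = -44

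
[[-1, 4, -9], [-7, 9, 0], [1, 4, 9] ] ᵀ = [[-1, -7, 1], [4, 9, 4], [-9, 0, 9]]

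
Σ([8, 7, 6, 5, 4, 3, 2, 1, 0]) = 36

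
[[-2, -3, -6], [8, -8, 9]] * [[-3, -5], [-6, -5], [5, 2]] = [[-6, 13], [69, 18]]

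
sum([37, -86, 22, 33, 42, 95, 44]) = 37 + (-86) + 22 + 33 + 42 + 95 + 44
= 187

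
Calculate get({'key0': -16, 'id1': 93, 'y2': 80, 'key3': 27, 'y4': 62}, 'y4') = 62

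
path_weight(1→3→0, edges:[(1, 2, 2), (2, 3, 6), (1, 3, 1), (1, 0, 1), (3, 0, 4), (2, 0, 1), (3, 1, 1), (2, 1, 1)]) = 5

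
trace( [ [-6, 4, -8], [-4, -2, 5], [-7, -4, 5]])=diagonal: (-6) + (-2) + 5
= -3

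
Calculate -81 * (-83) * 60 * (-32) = -12908160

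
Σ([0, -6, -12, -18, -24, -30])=0 + (-6) + (-12) + (-18) + (-24) + (-30)
= -90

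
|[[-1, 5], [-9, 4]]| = (-1)*(4) - (5)*(-9)
= 41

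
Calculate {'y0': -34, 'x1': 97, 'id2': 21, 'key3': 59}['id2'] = 21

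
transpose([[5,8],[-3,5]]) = [[5, -3], [8, 5]]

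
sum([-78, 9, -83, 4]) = (-78) + 9 + (-83) + 4
= -148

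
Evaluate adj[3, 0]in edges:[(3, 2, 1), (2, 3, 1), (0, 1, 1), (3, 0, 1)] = 1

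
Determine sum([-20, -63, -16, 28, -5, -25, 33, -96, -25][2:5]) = 7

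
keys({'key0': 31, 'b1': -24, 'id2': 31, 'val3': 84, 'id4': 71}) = ['key0', 'b1', 'id2', 'val3', 'id4']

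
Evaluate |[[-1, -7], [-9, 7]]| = -70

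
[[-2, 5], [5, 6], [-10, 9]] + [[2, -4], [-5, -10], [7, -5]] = [[0, 1], [0, -4], [-3, 4]]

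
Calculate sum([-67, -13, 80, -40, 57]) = 17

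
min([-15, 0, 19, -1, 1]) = -15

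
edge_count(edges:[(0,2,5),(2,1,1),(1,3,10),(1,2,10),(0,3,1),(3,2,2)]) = 6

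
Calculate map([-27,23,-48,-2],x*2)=[-54, 46, -96, -4]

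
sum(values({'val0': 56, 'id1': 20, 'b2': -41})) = 56 + 20 + (-41)
= 35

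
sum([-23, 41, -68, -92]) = (-23) + 41 + (-68) + (-92)
= -142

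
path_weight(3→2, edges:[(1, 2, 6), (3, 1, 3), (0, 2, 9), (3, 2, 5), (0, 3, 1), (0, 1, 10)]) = 5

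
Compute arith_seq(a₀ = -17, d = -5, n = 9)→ a_0 = -17 + 0*-5 = -17
a_1 = -17 + 1*-5 = -22
a_2 = -17 + 2*-5 = -27
...
= [-17, -22, -27, -32, -37, -42, -47, -52, -57]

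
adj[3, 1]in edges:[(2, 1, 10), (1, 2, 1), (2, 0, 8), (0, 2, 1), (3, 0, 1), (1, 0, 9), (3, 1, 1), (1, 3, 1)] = 1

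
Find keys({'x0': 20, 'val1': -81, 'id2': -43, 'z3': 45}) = ['x0', 'val1', 'id2', 'z3']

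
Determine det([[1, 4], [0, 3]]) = (1)*(3) - (4)*(0)
= 3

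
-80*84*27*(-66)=11975040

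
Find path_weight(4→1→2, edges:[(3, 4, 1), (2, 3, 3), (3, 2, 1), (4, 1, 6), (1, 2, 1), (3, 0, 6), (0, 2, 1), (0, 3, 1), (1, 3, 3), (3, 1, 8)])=w(4→1)=6 + w(1→2)=1
= 7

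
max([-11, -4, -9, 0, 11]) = 11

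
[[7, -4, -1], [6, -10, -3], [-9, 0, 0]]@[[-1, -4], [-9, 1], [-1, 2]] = [[30, -34], [87, -40], [9, 36]]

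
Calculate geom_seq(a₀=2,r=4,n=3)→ a_0 = 2*4^0 = 2
a_1 = 2*4^1 = 8
a_2 = 2*4^2 = 32
= [2, 8, 32]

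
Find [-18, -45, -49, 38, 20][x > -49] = keep x where x > -49: -18✓, -45✓, -49✗, 38✓, 20✓
= [-18, -45, 38, 20]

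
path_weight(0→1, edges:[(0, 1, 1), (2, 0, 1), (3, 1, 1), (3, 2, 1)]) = w(0→1)=1
= 1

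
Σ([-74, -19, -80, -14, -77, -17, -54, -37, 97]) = -275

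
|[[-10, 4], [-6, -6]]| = 84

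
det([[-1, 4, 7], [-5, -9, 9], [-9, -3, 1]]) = (1)*(-1)*det([[-9, 9], [-3, 1]]) + (-1)*(4)*det([[-5, 9], [-9, 1]]) + (1)*(7)*det([[-5, -9], [-9, -3]])
= -18 + -304 + -462
= -784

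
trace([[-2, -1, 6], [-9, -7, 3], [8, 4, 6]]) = -3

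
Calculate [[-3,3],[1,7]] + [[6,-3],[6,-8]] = [[3, 0], [7, -1]]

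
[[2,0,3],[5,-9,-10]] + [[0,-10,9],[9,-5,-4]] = [[2, -10, 12], [14, -14, -14]]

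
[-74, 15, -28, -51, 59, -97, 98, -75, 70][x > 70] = [98]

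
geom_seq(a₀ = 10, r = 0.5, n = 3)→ a_0 = 10*0.5^0 = 10.0
a_1 = 10*0.5^1 = 5.0
a_2 = 10*0.5^2 = 2.5
= [10.0, 5.0, 2.5]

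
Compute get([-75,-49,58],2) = 58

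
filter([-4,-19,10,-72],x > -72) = keep x where x > -72: -4✓, -19✓, 10✓, -72✗
= [-4, -19, 10]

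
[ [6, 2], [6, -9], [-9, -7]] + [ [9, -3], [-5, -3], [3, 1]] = [[15, -1], [1, -12], [-6, -6]]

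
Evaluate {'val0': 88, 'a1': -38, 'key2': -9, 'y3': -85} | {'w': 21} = {'val0': 88, 'a1': -38, 'key2': -9, 'y3': -85, 'w': 21}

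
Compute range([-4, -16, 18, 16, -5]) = 34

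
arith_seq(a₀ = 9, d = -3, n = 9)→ [9, 6, 3, 0, -3, -6, -9, -12, -15]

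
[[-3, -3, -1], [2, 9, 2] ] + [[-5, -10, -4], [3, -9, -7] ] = [[-8, -13, -5], [5, 0, -5]]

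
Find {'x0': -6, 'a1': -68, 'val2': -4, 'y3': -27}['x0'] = -6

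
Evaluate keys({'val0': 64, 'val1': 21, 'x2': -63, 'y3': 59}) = ['val0', 'val1', 'x2', 'y3']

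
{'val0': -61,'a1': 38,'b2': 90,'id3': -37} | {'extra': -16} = {'val0': -61, 'a1': 38, 'b2': 90, 'id3': -37, 'extra': -16}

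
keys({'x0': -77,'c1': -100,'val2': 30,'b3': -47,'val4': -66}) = ['x0', 'c1', 'val2', 'b3', 'val4']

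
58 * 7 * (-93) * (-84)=3171672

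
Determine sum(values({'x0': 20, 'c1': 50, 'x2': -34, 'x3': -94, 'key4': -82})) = 20 + 50 + (-34) + (-94) + (-82)
= -140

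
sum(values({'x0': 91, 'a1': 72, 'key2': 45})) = 208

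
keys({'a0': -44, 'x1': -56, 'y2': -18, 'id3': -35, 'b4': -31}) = ['a0', 'x1', 'y2', 'id3', 'b4']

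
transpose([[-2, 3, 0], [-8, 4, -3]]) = [[-2, -8], [3, 4], [0, -3]]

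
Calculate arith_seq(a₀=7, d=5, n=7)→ [7, 12, 17, 22, 27, 32, 37]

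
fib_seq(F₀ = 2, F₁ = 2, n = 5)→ [2, 2, 4, 6, 10]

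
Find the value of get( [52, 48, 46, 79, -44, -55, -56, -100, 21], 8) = 21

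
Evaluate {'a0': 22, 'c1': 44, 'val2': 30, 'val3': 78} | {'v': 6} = {'a0': 22, 'c1': 44, 'val2': 30, 'val3': 78, 'v': 6}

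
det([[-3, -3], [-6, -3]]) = (-3)*(-3) - (-3)*(-6)
= -9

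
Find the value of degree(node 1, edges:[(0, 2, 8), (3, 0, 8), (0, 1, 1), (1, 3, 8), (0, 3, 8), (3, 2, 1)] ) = 2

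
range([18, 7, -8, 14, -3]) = 26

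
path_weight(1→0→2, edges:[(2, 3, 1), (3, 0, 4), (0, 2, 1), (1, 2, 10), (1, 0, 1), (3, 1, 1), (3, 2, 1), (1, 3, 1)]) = w(1→0)=1 + w(0→2)=1
= 2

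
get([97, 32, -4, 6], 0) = 97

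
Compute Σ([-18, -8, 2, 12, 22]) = (-18) + (-8) + 2 + 12 + 22
= 10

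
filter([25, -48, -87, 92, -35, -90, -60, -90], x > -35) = keep x where x > -35: 25✓, -48✗, -87✗, 92✓, -35✗, -90✗, -60✗, -90✗
= [25, 92]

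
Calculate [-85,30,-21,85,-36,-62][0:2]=[-85, 30]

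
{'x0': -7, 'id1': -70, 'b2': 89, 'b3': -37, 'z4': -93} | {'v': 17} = {'x0': -7, 'id1': -70, 'b2': 89, 'b3': -37, 'z4': -93, 'v': 17}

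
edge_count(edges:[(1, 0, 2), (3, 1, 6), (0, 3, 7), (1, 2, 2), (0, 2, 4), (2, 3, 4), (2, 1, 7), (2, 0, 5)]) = 8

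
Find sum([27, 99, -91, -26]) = 27 + 99 + (-91) + (-26)
= 9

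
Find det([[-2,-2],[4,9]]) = (-2)*(9) - (-2)*(4)
= -10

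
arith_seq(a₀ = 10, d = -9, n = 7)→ a_0 = 10 + 0*-9 = 10
a_1 = 10 + 1*-9 = 1
a_2 = 10 + 2*-9 = -8
...
= [10, 1, -8, -17, -26, -35, -44]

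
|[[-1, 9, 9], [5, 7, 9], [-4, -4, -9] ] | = (1)*(-1)*det([[7, 9], [-4, -9]]) + (-1)*(9)*det([[5, 9], [-4, -9]]) + (1)*(9)*det([[5, 7], [-4, -4]])
= 27 + 81 + 72
= 180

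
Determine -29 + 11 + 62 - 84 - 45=-85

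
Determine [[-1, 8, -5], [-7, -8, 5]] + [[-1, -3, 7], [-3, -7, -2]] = [[-2, 5, 2], [-10, -15, 3]]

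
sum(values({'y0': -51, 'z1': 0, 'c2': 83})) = 32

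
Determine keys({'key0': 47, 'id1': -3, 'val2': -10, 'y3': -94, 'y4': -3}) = ['key0', 'id1', 'val2', 'y3', 'y4']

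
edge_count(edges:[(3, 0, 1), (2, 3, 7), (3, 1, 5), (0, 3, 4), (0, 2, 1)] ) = 5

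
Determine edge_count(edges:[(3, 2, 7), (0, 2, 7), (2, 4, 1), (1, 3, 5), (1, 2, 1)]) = 5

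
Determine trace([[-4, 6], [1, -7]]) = diagonal: (-4) + (-7)
= -11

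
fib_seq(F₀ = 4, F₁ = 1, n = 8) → [4, 1, 5, 6, 11, 17, 28, 45]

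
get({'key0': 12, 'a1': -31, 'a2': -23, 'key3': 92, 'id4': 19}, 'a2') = -23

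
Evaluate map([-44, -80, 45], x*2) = [-88, -160, 90]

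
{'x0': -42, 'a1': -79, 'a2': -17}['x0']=-42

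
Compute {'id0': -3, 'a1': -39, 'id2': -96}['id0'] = -3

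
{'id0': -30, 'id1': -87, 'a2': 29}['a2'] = 29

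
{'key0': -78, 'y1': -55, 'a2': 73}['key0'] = -78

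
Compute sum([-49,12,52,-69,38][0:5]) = slice → [-49, 12, 52, -69, 38]
(-49) + 12 + 52 + (-69) + 38
= -16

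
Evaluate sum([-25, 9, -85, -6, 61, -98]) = (-25) + 9 + (-85) + (-6) + 61 + (-98)
= -144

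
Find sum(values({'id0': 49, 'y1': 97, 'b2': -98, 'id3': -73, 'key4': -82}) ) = 49 + 97 + (-98) + (-73) + (-82)
= -107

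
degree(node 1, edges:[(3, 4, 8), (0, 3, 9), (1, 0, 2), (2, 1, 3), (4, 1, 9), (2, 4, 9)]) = incident: (1,0), (2,1), (4,1)
= 3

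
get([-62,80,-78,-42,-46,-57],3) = -42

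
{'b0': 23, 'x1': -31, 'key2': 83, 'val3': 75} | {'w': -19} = {'b0': 23, 'x1': -31, 'key2': 83, 'val3': 75, 'w': -19}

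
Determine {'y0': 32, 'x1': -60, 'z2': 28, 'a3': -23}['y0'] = 32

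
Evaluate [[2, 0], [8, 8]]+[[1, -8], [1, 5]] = [[3, -8], [9, 13]]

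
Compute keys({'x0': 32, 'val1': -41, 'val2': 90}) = ['x0', 'val1', 'val2']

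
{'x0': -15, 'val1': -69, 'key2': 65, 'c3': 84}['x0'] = -15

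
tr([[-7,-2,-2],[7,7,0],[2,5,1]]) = diagonal: (-7) + 7 + 1
= 1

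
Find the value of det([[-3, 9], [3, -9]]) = (-3)*(-9) - (9)*(3)
= 0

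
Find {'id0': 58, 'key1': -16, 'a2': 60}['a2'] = 60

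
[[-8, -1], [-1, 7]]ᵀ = [[-8, -1], [-1, 7]]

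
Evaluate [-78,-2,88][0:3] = [-78, -2, 88]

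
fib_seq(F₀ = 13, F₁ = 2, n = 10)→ [13, 2, 15, 17, 32, 49, 81, 130, 211, 341]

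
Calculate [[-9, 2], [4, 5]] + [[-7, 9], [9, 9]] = [[-16, 11], [13, 14]]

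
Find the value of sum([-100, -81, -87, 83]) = (-100) + (-81) + (-87) + 83
= -185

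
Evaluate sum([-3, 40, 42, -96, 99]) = 82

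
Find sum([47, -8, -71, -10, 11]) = -31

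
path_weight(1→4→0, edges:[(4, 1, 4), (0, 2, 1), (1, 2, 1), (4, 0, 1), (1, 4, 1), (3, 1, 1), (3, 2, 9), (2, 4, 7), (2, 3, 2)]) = 2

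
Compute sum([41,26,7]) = 74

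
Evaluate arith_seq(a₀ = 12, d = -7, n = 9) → [12, 5, -2, -9, -16, -23, -30, -37, -44]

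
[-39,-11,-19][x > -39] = keep x where x > -39: -39✗, -11✓, -19✓
= [-11, -19]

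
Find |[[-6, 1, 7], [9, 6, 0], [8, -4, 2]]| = (1)*(-6)*det([[6, 0], [-4, 2]]) + (-1)*(1)*det([[9, 0], [8, 2]]) + (1)*(7)*det([[9, 6], [8, -4]])
= -72 + -18 + -588
= -678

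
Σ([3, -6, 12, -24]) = 3 + -6 + 12 + -24
= -15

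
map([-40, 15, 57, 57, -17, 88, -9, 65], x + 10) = [-30, 25, 67, 67, -7, 98, 1, 75]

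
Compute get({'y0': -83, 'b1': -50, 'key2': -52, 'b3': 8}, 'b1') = -50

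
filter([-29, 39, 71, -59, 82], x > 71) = keep x where x > 71: -29✗, 39✗, 71✗, -59✗, 82✓
= [82]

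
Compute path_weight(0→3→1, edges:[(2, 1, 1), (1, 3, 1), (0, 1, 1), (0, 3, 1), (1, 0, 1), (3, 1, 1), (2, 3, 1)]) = w(0→3)=1 + w(3→1)=1
= 2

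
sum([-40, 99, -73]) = (-40) + 99 + (-73)
= -14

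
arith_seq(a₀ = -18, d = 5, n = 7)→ [-18, -13, -8, -3, 2, 7, 12]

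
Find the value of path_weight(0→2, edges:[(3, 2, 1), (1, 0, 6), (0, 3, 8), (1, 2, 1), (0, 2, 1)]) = 1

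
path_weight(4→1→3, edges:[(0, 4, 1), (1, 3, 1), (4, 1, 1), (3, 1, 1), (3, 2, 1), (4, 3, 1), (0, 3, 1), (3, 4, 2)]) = w(4→1)=1 + w(1→3)=1
= 2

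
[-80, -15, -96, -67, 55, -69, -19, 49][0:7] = [-80, -15, -96, -67, 55, -69, -19]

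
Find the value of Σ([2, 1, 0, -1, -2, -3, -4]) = 2 + 1 + 0 + (-1) + (-2) + (-3) + (-4)
= -7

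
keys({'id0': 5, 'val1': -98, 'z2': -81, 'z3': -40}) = ['id0', 'val1', 'z2', 'z3']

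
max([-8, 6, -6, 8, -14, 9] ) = 9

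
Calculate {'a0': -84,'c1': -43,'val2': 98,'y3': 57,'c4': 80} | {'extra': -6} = {'a0': -84, 'c1': -43, 'val2': 98, 'y3': 57, 'c4': 80, 'extra': -6}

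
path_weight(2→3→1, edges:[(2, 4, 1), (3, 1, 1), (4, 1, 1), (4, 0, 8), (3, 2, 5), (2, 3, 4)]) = 5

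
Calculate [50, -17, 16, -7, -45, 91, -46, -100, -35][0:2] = [50, -17]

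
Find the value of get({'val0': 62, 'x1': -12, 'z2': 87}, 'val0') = 62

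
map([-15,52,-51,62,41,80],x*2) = [-30, 104, -102, 124, 82, 160]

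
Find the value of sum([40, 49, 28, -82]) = 40 + 49 + 28 + (-82)
= 35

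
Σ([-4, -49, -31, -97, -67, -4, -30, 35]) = -247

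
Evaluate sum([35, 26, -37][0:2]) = 61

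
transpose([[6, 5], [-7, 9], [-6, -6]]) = [[6, -7, -6], [5, 9, -6]]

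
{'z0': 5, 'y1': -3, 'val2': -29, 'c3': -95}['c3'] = -95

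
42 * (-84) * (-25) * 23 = 2028600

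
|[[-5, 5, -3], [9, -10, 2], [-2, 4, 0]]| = (1)*(-5)*det([[-10, 2], [4, 0]]) + (-1)*(5)*det([[9, 2], [-2, 0]]) + (1)*(-3)*det([[9, -10], [-2, 4]])
= 40 + -20 + -48
= -28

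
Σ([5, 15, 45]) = 5 + 15 + 45
= 65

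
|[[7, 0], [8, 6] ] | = 42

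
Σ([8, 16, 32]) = 56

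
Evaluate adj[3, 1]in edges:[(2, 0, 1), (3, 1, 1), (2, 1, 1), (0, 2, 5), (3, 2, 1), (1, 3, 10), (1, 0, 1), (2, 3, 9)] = 1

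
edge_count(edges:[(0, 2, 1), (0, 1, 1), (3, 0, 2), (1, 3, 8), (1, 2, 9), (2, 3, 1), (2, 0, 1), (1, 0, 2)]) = 8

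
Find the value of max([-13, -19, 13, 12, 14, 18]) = 18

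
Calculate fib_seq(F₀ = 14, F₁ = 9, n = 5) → F_2 = F_1 + F_0 = 23
F_3 = F_2 + F_1 = 32
F_4 = F_3 + F_2 = 55
= [14, 9, 23, 32, 55]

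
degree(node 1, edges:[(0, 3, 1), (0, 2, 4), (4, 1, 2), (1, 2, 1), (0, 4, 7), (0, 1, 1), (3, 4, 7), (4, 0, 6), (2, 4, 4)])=incident: (4,1), (1,2), (0,1)
= 3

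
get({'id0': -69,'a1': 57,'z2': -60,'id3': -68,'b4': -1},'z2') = -60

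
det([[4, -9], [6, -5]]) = 34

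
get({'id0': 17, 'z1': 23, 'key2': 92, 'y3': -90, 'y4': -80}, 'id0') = 17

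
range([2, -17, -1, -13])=19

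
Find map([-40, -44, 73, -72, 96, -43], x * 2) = [-80, -88, 146, -144, 192, -86]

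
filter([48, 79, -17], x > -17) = keep x where x > -17: 48✓, 79✓, -17✗
= [48, 79]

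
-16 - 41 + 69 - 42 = -30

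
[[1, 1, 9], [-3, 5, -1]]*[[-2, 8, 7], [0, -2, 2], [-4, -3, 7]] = [[-38, -21, 72], [10, -31, -18]]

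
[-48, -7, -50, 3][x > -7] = keep x where x > -7: -48✗, -7✗, -50✗, 3✓
= [3]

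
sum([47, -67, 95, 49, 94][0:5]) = slice → [47, -67, 95, 49, 94]
47 + (-67) + 95 + 49 + 94
= 218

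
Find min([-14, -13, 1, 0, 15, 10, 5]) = -14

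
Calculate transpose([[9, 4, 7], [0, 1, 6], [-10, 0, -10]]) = [[9, 0, -10], [4, 1, 0], [7, 6, -10]]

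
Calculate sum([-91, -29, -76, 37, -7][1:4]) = -68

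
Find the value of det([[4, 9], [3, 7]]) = 1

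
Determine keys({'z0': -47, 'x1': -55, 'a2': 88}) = ['z0', 'x1', 'a2']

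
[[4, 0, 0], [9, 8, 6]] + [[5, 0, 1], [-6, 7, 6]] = [[9, 0, 1], [3, 15, 12]]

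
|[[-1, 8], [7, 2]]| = (-1)*(2) - (8)*(7)
= -58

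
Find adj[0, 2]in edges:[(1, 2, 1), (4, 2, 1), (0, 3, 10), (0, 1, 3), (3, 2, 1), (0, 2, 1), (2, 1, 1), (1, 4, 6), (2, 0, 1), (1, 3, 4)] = 1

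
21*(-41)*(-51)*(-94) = -4127634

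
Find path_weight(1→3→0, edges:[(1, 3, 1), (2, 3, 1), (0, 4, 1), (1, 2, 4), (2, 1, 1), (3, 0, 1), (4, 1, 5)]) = 2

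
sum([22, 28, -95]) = 22 + 28 + (-95)
= -45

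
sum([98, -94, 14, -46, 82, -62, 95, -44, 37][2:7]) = 83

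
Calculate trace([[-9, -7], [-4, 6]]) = -3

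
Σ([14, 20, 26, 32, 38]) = 14 + 20 + 26 + 32 + 38
= 130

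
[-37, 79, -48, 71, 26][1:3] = [79, -48]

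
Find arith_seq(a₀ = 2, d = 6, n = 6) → a_0 = 2 + 0*6 = 2
a_1 = 2 + 1*6 = 8
a_2 = 2 + 2*6 = 14
...
= [2, 8, 14, 20, 26, 32]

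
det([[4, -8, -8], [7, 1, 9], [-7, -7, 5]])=1392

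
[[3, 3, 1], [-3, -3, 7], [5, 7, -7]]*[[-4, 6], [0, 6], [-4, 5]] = [[-16, 41], [-16, -1], [8, 37]]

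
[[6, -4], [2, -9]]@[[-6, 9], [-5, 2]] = [[-16, 46], [33, 0]]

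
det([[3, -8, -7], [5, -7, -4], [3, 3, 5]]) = (1)*(3)*det([[-7, -4], [3, 5]]) + (-1)*(-8)*det([[5, -4], [3, 5]]) + (1)*(-7)*det([[5, -7], [3, 3]])
= -69 + 296 + -252
= -25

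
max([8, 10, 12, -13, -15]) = 12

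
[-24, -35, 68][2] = 68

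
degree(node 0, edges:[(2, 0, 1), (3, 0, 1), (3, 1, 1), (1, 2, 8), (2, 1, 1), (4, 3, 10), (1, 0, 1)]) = incident: (2,0), (3,0), (1,0)
= 3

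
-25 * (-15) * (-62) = -23250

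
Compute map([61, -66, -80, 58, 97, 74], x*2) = 61*2=122, -66*2=-132, -80*2=-160, 58*2=116, 97*2=194, 74*2=148
= [122, -132, -160, 116, 194, 148]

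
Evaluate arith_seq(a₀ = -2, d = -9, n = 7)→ [-2, -11, -20, -29, -38, -47, -56]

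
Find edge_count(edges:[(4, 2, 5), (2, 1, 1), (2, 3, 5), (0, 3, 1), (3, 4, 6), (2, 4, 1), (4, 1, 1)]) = 7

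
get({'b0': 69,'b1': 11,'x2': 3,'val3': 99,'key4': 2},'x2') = 3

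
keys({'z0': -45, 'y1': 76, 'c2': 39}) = ['z0', 'y1', 'c2']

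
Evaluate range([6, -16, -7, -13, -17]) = 23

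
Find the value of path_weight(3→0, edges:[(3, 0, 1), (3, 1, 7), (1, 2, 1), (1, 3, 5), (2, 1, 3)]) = 1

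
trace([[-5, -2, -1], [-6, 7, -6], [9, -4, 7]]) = 9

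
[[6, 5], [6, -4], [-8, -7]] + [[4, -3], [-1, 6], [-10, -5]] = [[10, 2], [5, 2], [-18, -12]]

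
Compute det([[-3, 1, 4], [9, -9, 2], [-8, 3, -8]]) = (1)*(-3)*det([[-9, 2], [3, -8]]) + (-1)*(1)*det([[9, 2], [-8, -8]]) + (1)*(4)*det([[9, -9], [-8, 3]])
= -198 + 56 + -180
= -322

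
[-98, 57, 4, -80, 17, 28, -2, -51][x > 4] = [57, 17, 28]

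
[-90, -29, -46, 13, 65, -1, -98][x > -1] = keep x where x > -1: -90✗, -29✗, -46✗, 13✓, 65✓, -1✗, -98✗
= [13, 65]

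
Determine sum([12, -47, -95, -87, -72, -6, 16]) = 12 + (-47) + (-95) + (-87) + (-72) + (-6) + 16
= -279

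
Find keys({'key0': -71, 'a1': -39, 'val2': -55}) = ['key0', 'a1', 'val2']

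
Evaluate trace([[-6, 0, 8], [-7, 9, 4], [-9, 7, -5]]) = -2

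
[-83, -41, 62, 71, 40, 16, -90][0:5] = [-83, -41, 62, 71, 40]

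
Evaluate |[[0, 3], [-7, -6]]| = (0)*(-6) - (3)*(-7)
= 21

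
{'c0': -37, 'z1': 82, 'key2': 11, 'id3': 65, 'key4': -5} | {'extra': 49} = {'c0': -37, 'z1': 82, 'key2': 11, 'id3': 65, 'key4': -5, 'extra': 49}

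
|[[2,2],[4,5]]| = 2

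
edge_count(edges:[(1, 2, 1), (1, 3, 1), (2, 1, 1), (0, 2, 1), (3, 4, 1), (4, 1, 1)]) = 6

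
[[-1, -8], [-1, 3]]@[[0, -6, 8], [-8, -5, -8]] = C[0][0] = (-1)*(0) + (-8)*(-8) = 64
C[0][1] = (-1)*(-6) + (-8)*(-5) = 46
C[0][2] = (-1)*(8) + (-8)*(-8) = 56
C[1][0] = (-1)*(0) + (3)*(-8) = -24
C[1][1] = (-1)*(-6) + (3)*(-5) = -9
C[1][2] = (-1)*(8) + (3)*(-8) = -32
= [[64, 46, 56], [-24, -9, -32]]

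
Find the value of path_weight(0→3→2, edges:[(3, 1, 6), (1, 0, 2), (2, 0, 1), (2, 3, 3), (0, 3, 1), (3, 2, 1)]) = 2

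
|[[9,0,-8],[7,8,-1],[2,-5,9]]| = (1)*(9)*det([[8, -1], [-5, 9]]) + (-1)*(0)*det([[7, -1], [2, 9]]) + (1)*(-8)*det([[7, 8], [2, -5]])
= 603 + 0 + 408
= 1011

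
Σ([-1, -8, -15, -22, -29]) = (-1) + (-8) + (-15) + (-22) + (-29)
= -75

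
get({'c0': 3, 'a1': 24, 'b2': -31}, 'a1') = 24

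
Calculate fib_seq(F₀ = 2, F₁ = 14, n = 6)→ F_2 = F_1 + F_0 = 16
F_3 = F_2 + F_1 = 30
F_4 = F_3 + F_2 = 46
...
= [2, 14, 16, 30, 46, 76]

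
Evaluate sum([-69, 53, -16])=-32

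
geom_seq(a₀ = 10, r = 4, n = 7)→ a_0 = 10*4^0 = 10
a_1 = 10*4^1 = 40
a_2 = 10*4^2 = 160
...
= [10, 40, 160, 640, 2560, 10240, 40960]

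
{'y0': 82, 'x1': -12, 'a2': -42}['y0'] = 82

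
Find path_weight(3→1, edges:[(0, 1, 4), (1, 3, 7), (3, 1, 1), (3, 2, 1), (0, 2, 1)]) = w(3→1)=1
= 1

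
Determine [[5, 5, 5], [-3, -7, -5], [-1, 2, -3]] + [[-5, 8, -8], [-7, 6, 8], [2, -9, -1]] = [[0, 13, -3], [-10, -1, 3], [1, -7, -4]]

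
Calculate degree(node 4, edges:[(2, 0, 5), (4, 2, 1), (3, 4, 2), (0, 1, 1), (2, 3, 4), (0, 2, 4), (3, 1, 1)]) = incident: (4,2), (3,4)
= 2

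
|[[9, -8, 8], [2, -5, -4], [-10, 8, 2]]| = -362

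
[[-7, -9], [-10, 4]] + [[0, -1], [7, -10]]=[[-7, -10], [-3, -6]]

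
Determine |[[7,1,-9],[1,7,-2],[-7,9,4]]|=-190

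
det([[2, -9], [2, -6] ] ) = 6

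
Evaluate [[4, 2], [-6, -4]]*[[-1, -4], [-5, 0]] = C[0][0] = (4)*(-1) + (2)*(-5) = -14
C[0][1] = (4)*(-4) + (2)*(0) = -16
C[1][0] = (-6)*(-1) + (-4)*(-5) = 26
C[1][1] = (-6)*(-4) + (-4)*(0) = 24
= [[-14, -16], [26, 24]]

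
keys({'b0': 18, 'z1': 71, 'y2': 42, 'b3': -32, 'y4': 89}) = ['b0', 'z1', 'y2', 'b3', 'y4']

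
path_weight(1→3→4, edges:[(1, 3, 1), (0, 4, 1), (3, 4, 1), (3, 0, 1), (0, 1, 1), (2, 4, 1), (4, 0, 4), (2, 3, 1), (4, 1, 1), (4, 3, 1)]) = 2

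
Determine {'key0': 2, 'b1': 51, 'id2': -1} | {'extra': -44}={'key0': 2, 'b1': 51, 'id2': -1, 'extra': -44}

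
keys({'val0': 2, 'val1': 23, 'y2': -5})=['val0', 'val1', 'y2']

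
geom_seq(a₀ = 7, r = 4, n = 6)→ [7, 28, 112, 448, 1792, 7168]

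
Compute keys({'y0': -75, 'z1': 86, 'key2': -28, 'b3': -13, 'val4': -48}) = ['y0', 'z1', 'key2', 'b3', 'val4']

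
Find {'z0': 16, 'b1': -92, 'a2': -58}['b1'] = -92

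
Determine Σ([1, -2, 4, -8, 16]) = 11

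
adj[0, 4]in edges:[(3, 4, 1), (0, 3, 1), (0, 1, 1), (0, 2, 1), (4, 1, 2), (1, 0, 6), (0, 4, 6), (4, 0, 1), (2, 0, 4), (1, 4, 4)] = 6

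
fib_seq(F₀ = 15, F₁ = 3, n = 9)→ F_2 = F_1 + F_0 = 18
F_3 = F_2 + F_1 = 21
F_4 = F_3 + F_2 = 39
...
= [15, 3, 18, 21, 39, 60, 99, 159, 258]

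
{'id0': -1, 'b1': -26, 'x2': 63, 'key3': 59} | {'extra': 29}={'id0': -1, 'b1': -26, 'x2': 63, 'key3': 59, 'extra': 29}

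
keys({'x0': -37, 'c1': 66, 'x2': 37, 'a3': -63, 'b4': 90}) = ['x0', 'c1', 'x2', 'a3', 'b4']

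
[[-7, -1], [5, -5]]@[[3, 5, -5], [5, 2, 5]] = [[-26, -37, 30], [-10, 15, -50]]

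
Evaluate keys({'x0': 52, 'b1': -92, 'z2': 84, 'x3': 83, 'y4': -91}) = ['x0', 'b1', 'z2', 'x3', 'y4']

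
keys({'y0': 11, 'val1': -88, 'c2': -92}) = ['y0', 'val1', 'c2']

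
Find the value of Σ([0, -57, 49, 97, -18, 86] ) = 0 + (-57) + 49 + 97 + (-18) + 86
= 157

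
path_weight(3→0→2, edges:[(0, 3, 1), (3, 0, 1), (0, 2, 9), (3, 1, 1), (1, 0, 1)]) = 10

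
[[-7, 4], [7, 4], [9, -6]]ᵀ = [[-7, 7, 9], [4, 4, -6]]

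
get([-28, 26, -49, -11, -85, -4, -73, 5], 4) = -85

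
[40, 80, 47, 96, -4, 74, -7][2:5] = [47, 96, -4]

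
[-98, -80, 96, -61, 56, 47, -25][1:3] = [-80, 96]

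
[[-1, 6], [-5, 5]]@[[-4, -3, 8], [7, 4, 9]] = [[46, 27, 46], [55, 35, 5]]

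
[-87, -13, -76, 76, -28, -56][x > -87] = keep x where x > -87: -87✗, -13✓, -76✓, 76✓, -28✓, -56✓
= [-13, -76, 76, -28, -56]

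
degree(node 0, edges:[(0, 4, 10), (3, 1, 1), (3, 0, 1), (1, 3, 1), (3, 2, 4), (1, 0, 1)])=incident: (0,4), (3,0), (1,0)
= 3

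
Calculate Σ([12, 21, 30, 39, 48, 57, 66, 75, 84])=432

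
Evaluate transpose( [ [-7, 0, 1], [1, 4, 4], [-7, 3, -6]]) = [[-7, 1, -7], [0, 4, 3], [1, 4, -6]]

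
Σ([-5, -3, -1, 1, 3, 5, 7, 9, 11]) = (-5) + (-3) + (-1) + 1 + 3 + 5 + 7 + 9 + 11
= 27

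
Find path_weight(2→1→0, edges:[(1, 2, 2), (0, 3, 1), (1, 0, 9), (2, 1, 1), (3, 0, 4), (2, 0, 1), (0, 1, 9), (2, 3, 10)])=10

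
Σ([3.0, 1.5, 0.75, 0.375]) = 5.625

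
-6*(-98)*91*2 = 107016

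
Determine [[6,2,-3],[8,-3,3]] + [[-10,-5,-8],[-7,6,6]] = [[-4, -3, -11], [1, 3, 9]]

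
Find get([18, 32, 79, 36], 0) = 18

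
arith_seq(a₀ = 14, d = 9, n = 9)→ a_0 = 14 + 0*9 = 14
a_1 = 14 + 1*9 = 23
a_2 = 14 + 2*9 = 32
...
= [14, 23, 32, 41, 50, 59, 68, 77, 86]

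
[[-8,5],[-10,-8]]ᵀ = [[-8, -10], [5, -8]]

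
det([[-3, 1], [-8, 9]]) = (-3)*(9) - (1)*(-8)
= -19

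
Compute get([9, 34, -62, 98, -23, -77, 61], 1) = 34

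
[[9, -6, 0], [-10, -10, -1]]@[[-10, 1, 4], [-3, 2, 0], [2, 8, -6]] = C[0][0] = (9)*(-10) + (-6)*(-3) + (0)*(2) = -72
C[0][1] = (9)*(1) + (-6)*(2) + (0)*(8) = -3
C[0][2] = (9)*(4) + (-6)*(0) + (0)*(-6) = 36
C[1][0] = (-10)*(-10) + (-10)*(-3) + (-1)*(2) = 128
C[1][1] = (-10)*(1) + (-10)*(2) + (-1)*(8) = -38
C[1][2] = (-10)*(4) + (-10)*(0) + (-1)*(-6) = -34
= [[-72, -3, 36], [128, -38, -34]]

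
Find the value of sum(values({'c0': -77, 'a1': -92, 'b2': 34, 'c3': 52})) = -83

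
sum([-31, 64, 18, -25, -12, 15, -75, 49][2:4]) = slice → [18, -25]
18 + (-25)
= -7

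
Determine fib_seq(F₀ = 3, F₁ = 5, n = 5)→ [3, 5, 8, 13, 21]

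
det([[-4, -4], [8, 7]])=(-4)*(7) - (-4)*(8)
= 4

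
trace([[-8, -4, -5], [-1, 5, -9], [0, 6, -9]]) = -12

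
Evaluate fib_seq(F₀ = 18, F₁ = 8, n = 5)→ F_2 = F_1 + F_0 = 26
F_3 = F_2 + F_1 = 34
F_4 = F_3 + F_2 = 60
= [18, 8, 26, 34, 60]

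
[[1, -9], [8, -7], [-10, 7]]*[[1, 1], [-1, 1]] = [[10, -8], [15, 1], [-17, -3]]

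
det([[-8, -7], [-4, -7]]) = (-8)*(-7) - (-7)*(-4)
= 28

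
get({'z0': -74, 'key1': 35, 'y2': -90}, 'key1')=35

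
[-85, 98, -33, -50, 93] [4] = 93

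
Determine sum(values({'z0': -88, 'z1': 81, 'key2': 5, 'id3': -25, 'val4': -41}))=(-88) + 81 + 5 + (-25) + (-41)
= -68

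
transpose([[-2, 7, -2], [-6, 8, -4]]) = [[-2, -6], [7, 8], [-2, -4]]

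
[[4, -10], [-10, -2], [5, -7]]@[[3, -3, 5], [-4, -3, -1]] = C[0][0] = (4)*(3) + (-10)*(-4) = 52
C[0][1] = (4)*(-3) + (-10)*(-3) = 18
C[0][2] = (4)*(5) + (-10)*(-1) = 30
C[1][0] = (-10)*(3) + (-2)*(-4) = -22
C[1][1] = (-10)*(-3) + (-2)*(-3) = 36
C[1][2] = (-10)*(5) + (-2)*(-1) = -48
... (3 more cells)
= [[52, 18, 30], [-22, 36, -48], [43, 6, 32]]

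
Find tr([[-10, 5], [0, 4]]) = diagonal: (-10) + 4
= -6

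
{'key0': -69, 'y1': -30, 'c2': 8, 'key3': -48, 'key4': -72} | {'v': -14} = {'key0': -69, 'y1': -30, 'c2': 8, 'key3': -48, 'key4': -72, 'v': -14}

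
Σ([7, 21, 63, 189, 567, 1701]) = 2548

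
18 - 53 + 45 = 10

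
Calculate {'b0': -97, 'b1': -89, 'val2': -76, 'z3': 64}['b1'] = -89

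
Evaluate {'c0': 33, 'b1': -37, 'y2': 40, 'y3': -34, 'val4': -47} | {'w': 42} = {'c0': 33, 'b1': -37, 'y2': 40, 'y3': -34, 'val4': -47, 'w': 42}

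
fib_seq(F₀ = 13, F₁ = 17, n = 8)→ [13, 17, 30, 47, 77, 124, 201, 325]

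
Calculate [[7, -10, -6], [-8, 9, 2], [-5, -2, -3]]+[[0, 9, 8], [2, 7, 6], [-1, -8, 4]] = [[7, -1, 2], [-6, 16, 8], [-6, -10, 1]]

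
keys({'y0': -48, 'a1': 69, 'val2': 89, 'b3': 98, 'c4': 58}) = ['y0', 'a1', 'val2', 'b3', 'c4']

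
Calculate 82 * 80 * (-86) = -564160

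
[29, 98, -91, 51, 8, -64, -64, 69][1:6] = [98, -91, 51, 8, -64]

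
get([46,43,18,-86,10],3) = -86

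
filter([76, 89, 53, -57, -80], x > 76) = [89]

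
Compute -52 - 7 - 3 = -62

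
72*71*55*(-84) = -23617440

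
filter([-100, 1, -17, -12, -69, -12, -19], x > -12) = keep x where x > -12: -100✗, 1✓, -17✗, -12✗, -69✗, -12✗, -19✗
= [1]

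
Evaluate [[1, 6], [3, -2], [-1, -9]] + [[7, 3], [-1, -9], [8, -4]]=[[8, 9], [2, -11], [7, -13]]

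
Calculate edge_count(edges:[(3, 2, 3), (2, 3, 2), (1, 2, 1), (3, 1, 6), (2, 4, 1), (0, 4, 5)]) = 6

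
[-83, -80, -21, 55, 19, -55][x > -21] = [55, 19]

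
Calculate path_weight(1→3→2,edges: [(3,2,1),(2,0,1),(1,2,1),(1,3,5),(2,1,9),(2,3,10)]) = w(1→3)=5 + w(3→2)=1
= 6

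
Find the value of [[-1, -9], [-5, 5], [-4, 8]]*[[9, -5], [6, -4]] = [[-63, 41], [-15, 5], [12, -12]]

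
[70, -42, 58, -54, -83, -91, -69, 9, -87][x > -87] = keep x where x > -87: 70✓, -42✓, 58✓, -54✓, -83✓, -91✗, -69✓, 9✓, -87✗
= [70, -42, 58, -54, -83, -69, 9]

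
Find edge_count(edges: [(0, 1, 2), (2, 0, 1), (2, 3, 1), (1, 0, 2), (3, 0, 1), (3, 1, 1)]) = 6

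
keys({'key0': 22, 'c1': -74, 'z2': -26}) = ['key0', 'c1', 'z2']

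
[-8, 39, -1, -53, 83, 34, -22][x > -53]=[-8, 39, -1, 83, 34, -22]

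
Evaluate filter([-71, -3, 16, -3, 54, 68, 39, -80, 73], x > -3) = keep x where x > -3: -71✗, -3✗, 16✓, -3✗, 54✓, 68✓, 39✓, -80✗, 73✓
= [16, 54, 68, 39, 73]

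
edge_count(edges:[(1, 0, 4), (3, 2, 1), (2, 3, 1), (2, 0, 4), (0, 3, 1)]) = 5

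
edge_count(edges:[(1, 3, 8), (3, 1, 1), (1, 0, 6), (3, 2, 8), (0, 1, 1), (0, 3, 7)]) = 6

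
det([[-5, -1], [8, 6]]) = -22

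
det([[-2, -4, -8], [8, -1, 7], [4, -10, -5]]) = 186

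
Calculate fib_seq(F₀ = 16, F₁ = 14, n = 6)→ F_2 = F_1 + F_0 = 30
F_3 = F_2 + F_1 = 44
F_4 = F_3 + F_2 = 74
...
= [16, 14, 30, 44, 74, 118]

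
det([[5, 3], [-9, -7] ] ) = (5)*(-7) - (3)*(-9)
= -8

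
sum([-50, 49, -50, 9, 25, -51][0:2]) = -1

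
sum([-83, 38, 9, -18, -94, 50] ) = (-83) + 38 + 9 + (-18) + (-94) + 50
= -98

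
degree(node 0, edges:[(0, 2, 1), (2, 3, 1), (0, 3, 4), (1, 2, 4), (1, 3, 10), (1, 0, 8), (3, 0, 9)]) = 4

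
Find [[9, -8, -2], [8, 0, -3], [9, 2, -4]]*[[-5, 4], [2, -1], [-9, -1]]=C[0][0] = (9)*(-5) + (-8)*(2) + (-2)*(-9) = -43
C[0][1] = (9)*(4) + (-8)*(-1) + (-2)*(-1) = 46
C[1][0] = (8)*(-5) + (0)*(2) + (-3)*(-9) = -13
C[1][1] = (8)*(4) + (0)*(-1) + (-3)*(-1) = 35
C[2][0] = (9)*(-5) + (2)*(2) + (-4)*(-9) = -5
C[2][1] = (9)*(4) + (2)*(-1) + (-4)*(-1) = 38
= [[-43, 46], [-13, 35], [-5, 38]]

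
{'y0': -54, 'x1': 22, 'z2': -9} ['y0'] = -54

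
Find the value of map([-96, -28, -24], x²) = (-96)²=9216, (-28)²=784, (-24)²=576
= [9216, 784, 576]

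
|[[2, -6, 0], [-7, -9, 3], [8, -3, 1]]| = -186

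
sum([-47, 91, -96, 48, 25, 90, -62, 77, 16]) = 142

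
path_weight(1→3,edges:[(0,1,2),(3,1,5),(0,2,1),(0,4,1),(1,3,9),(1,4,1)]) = 9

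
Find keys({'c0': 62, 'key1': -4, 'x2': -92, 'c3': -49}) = ['c0', 'key1', 'x2', 'c3']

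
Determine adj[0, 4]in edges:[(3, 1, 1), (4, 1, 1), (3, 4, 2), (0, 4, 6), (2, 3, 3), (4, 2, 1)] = 6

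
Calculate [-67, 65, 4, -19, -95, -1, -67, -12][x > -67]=[65, 4, -19, -1, -12]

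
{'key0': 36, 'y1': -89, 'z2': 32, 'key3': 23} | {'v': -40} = {'key0': 36, 'y1': -89, 'z2': 32, 'key3': 23, 'v': -40}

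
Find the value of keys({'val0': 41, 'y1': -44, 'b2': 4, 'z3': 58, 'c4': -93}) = ['val0', 'y1', 'b2', 'z3', 'c4']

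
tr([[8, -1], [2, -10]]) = diagonal: 8 + (-10)
= -2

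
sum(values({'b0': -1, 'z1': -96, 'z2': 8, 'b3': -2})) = -91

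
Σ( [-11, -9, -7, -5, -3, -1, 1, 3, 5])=(-11) + (-9) + (-7) + (-5) + (-3) + (-1) + 1 + 3 + 5
= -27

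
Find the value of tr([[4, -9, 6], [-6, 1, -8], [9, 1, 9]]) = diagonal: 4 + 1 + 9
= 14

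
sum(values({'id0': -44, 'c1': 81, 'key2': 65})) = (-44) + 81 + 65
= 102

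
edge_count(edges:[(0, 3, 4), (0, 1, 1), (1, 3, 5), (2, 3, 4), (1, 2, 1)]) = 5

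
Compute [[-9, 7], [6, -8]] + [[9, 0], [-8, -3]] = [[0, 7], [-2, -11]]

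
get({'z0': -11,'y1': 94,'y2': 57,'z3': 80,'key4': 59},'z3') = 80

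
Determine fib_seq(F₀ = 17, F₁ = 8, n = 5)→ F_2 = F_1 + F_0 = 25
F_3 = F_2 + F_1 = 33
F_4 = F_3 + F_2 = 58
= [17, 8, 25, 33, 58]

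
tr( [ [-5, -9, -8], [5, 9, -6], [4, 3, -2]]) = diagonal: (-5) + 9 + (-2)
= 2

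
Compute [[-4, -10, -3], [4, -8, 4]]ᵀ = [[-4, 4], [-10, -8], [-3, 4]]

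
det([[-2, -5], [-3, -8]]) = (-2)*(-8) - (-5)*(-3)
= 1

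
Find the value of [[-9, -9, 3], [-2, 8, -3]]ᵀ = [[-9, -2], [-9, 8], [3, -3]]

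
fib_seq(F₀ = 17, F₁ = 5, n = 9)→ F_2 = F_1 + F_0 = 22
F_3 = F_2 + F_1 = 27
F_4 = F_3 + F_2 = 49
...
= [17, 5, 22, 27, 49, 76, 125, 201, 326]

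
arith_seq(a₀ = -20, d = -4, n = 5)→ [-20, -24, -28, -32, -36]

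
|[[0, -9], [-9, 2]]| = -81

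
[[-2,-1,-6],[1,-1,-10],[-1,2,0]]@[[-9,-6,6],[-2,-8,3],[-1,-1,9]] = C[0][0] = (-2)*(-9) + (-1)*(-2) + (-6)*(-1) = 26
C[0][1] = (-2)*(-6) + (-1)*(-8) + (-6)*(-1) = 26
C[0][2] = (-2)*(6) + (-1)*(3) + (-6)*(9) = -69
C[1][0] = (1)*(-9) + (-1)*(-2) + (-10)*(-1) = 3
C[1][1] = (1)*(-6) + (-1)*(-8) + (-10)*(-1) = 12
C[1][2] = (1)*(6) + (-1)*(3) + (-10)*(9) = -87
... (3 more cells)
= [[26, 26, -69], [3, 12, -87], [5, -10, 0]]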